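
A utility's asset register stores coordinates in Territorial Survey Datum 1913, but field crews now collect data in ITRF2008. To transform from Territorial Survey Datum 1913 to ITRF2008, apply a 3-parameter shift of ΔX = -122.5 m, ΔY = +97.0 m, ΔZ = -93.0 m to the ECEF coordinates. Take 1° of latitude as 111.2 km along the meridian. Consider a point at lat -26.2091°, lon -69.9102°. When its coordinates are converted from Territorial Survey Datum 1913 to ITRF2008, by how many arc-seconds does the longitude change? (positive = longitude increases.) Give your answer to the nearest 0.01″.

sin φ = -0.441648, cos φ = 0.897188, sin λ = -0.939155, cos λ = 0.343493.
East component: ΔE = −sin λ·ΔX + cos λ·ΔY = −(-0.939155)(-122.5) + (0.343493)(97.0) = -81.73 m.
1° of latitude spans 111200 m; at latitude φ, 1° of longitude spans that × cos φ = 99767.3 m, so Δλ = -81.73 / 99767.3 × 3600 = -2.949″.

Δλ = -2.95″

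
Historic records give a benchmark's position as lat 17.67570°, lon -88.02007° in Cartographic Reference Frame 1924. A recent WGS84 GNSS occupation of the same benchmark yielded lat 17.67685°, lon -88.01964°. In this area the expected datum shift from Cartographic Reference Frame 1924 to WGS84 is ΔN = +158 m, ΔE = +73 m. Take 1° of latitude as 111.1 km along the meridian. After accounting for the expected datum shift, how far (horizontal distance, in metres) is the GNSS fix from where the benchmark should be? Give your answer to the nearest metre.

Observed coordinate differences: Δφ = +0.00115°, Δλ = +0.00043°.
Converting to metres (1° lat = 111100 m, cos φ = 0.952790): observed ΔN = 127.8 m, observed ΔE = 45.5 m.
Subtracting the expected shift leaves a residual of 127.8 − (158) = -30.2 m north and 45.5 − (73) = -27.5 m east.
Residual distance = √((-30.2)² + (-27.5)²) = 40.9 m.

41 m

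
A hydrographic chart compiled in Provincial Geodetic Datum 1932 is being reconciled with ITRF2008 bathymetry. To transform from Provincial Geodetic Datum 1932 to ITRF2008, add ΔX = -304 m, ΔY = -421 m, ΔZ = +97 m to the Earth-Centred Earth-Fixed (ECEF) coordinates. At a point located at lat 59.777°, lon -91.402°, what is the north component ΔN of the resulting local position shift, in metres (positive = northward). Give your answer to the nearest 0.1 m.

The local north axis is (−sin φ cos λ, −sin φ sin λ, cos φ), giving ΔN = -6.427 − 363.666 + 48.827 = -321.27 m.

ΔN = -321.3 m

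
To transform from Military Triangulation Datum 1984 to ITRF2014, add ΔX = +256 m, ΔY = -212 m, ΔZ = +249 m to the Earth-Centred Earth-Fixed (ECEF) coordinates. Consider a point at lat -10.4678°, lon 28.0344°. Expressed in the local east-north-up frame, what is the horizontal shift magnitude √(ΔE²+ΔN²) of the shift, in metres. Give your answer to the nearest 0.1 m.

407.7 m

At φ = -10.4678°, λ = 28.0344°: sin φ = -0.181683, cos φ = 0.983357, sin λ = 0.470002, cos λ = 0.882666.
ΔE = −sin λ·ΔX + cos λ·ΔY = −(0.470002)·(256) + (0.882666)·(-212) = -307.45 m.
ΔN = −sin φ cos λ·ΔX − sin φ sin λ·ΔY + cos φ·ΔZ = −(-0.181683)(0.882666)(256) − (-0.181683)(0.470002)(-212) + (0.983357)(249) = 267.81 m.
Horizontal magnitude = √(ΔE² + ΔN²) = √((-307.45)² + 267.81²) = 407.73 m.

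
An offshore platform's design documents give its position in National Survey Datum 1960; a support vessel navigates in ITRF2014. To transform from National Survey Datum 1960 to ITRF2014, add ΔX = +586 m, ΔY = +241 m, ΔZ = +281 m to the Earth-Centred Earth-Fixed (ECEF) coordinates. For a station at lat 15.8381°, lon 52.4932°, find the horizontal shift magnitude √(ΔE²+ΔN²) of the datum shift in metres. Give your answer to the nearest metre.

340 m

At φ = 15.8381°, λ = 52.4932°: sin φ = 0.272920, cos φ = 0.962037, sin λ = 0.793281, cos λ = 0.608856.
ΔE = −sin λ·ΔX + cos λ·ΔY = −(0.793281)·(586) + (0.608856)·(241) = -318.13 m.
ΔN = −sin φ cos λ·ΔX − sin φ sin λ·ΔY + cos φ·ΔZ = −(0.272920)(0.608856)(586) − (0.272920)(0.793281)(241) + (0.962037)(281) = 120.78 m.
Horizontal magnitude = √(ΔE² + ΔN²) = √((-318.13)² + 120.78²) = 340.28 m.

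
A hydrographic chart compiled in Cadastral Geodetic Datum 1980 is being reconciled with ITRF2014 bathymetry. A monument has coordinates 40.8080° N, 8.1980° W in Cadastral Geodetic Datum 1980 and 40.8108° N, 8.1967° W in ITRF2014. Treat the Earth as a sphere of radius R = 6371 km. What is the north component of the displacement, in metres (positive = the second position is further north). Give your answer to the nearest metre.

Δφ = 40.8108° − 40.8080° = +0.0028°; Δλ = -8.1967° − -8.1980° = +0.0013°.
1° along a meridian = πR/180 = 111195 m.
ΔN = Δφ × 111195 = 311.3 m; ΔE = Δλ × 111195 × cos(40.8080°) = +0.0013 × 111195 × 0.756904 = 109.4 m.

ΔN = 311 m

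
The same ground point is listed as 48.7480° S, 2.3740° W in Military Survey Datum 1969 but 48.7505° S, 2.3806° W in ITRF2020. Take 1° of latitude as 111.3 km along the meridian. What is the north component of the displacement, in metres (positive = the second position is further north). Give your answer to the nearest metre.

Δφ = -48.7505° − -48.7480° = -0.0025°; Δλ = -2.3806° − -2.3740° = -0.0066°.
ΔN = Δφ × 111300 = -278.3 m; ΔE = Δλ × 111300 × cos(-48.7480°) = -0.0066 × 111300 × 0.659372 = -484.4 m.

ΔN = -278 m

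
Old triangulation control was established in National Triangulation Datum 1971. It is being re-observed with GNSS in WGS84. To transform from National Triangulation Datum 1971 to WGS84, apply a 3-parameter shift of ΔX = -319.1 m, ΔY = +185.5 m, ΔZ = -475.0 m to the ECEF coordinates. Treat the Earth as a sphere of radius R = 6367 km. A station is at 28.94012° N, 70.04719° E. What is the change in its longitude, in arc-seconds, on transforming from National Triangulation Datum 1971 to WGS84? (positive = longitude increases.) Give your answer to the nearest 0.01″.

Δλ = 13.45″

sin φ = 0.483895, cos φ = 0.875126, sin λ = 0.939974, cos λ = 0.341246.
East component: ΔE = −sin λ·ΔX + cos λ·ΔY = −(0.939974)(-319.1) + (0.341246)(185.5) = 363.25 m.
1° of latitude spans πR/180 = 111125 m; at latitude φ, 1° of longitude spans that × cos φ = 97248.5 m, so Δλ = 363.25 / 97248.5 × 3600 = 13.447″.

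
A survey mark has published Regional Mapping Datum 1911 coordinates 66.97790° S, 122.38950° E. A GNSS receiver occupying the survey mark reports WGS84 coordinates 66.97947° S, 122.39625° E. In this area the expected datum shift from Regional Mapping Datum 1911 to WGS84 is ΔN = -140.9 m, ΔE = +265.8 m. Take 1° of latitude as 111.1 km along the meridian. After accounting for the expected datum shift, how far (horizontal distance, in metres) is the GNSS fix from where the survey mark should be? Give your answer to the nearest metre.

Observed coordinate differences: Δφ = -0.00157°, Δλ = +0.00675°.
Converting to metres (1° lat = 111100 m, cos φ = 0.391086): observed ΔN = -174.4 m, observed ΔE = 293.3 m.
Subtracting the expected shift leaves a residual of -174.4 − (-140.9) = -33.5 m north and 293.3 − (265.8) = 27.5 m east.
Residual distance = √((-33.5)² + 27.5²) = 43.4 m.

43 m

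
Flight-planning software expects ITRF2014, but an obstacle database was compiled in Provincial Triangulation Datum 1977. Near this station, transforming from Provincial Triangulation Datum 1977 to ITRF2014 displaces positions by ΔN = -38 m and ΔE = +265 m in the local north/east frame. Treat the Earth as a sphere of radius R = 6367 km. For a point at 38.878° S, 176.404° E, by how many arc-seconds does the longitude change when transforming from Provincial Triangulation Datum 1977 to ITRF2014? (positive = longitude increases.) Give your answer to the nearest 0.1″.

Δλ = 11.0″

At latitude -38.878°, cos φ = 0.778484.
One radian of longitude at latitude φ spans R cos φ, so Δλ = ΔE / (R cos φ) = 265.0 / (6367000 × 0.778484) = 5.3464e-05 rad = 11.028″.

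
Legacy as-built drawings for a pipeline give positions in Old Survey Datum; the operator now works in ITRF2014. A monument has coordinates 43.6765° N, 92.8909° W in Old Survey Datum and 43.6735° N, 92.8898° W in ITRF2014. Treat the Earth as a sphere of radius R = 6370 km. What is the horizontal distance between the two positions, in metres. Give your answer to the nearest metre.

345 m

Δφ = 43.6735° − 43.6765° = -0.0030°; Δλ = -92.8898° − -92.8909° = +0.0011°.
1° along a meridian = πR/180 = 111177 m.
ΔN = Δφ × 111177 = -333.5 m; ΔE = Δλ × 111177 × cos(43.6765°) = +0.0011 × 111177 × 0.723250 = 88.5 m.
Distance = √(ΔE² + ΔN²) = √(88.5² + (-333.5)²) = 345.1 m.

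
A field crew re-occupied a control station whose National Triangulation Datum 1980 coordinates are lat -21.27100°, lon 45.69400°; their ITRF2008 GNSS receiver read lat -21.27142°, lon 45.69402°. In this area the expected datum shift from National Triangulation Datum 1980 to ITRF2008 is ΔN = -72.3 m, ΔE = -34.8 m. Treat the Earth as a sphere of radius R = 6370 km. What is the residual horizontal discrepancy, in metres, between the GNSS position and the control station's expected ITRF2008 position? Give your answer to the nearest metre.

45 m

Observed coordinate differences: Δφ = -0.00042°, Δλ = +0.00002°.
Converting to metres (1° lat = 111177 m, cos φ = 0.931875): observed ΔN = -46.7 m, observed ΔE = 2.1 m.
Subtracting the expected shift leaves a residual of -46.7 − (-72.3) = 25.6 m north and 2.1 − (-34.8) = 36.9 m east.
Residual distance = √(25.6² + 36.9²) = 44.9 m.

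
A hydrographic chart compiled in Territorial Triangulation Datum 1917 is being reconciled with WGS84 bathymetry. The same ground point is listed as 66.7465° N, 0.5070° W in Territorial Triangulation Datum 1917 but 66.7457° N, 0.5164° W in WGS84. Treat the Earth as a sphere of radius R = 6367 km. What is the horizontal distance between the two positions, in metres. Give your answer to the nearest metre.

422 m

Δφ = 66.7457° − 66.7465° = -0.0008°; Δλ = -0.5164° − -0.5070° = -0.0094°.
1° along a meridian = πR/180 = 111125 m.
ΔN = Δφ × 111125 = -88.9 m; ΔE = Δλ × 111125 × cos(66.7465°) = -0.0094 × 111125 × 0.394800 = -412.4 m.
Distance = √(ΔE² + ΔN²) = √((-412.4)² + (-88.9)²) = 421.9 m.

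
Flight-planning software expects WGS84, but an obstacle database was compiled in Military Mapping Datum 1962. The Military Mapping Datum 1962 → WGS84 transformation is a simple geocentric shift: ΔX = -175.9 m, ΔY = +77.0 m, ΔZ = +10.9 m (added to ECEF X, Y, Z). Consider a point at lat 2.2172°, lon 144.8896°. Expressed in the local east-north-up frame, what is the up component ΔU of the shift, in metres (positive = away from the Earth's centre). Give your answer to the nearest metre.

At φ = 2.2172°, λ = 144.8896°: sin φ = 0.038688, cos φ = 0.999251, sin λ = 0.575154, cos λ = -0.818045.
ΔU = cos φ cos λ·ΔX + cos φ sin λ·ΔY + sin φ·ΔZ = (0.999251)(-0.818045)(-175.9) + (0.999251)(0.575154)(77.0) + (0.038688)(10.9) = 188.46 m.

ΔU = 188 m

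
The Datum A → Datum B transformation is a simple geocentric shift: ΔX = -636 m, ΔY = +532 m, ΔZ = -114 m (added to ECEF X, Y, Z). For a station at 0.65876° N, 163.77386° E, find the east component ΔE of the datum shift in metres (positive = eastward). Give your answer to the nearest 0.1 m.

At φ = 0.65876°, λ = 163.77386°: sin φ = 0.011497, cos φ = 0.999934, sin λ = 0.279429, cos λ = -0.960166.
ΔE = −sin λ·ΔX + cos λ·ΔY = −(0.279429)·(-636) + (-0.960166)·(532) = -333.09 m.

ΔE = -333.1 m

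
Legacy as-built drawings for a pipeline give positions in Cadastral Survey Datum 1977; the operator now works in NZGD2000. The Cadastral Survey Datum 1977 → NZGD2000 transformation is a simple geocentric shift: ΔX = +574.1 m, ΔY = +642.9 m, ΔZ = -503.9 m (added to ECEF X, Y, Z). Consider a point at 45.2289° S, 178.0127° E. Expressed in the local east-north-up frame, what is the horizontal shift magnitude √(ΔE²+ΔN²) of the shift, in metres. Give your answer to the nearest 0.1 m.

At φ = -45.2289°, λ = 178.0127°: sin φ = -0.709926, cos φ = 0.704276, sin λ = 0.034678, cos λ = -0.999399.
ΔE = −sin λ·ΔX + cos λ·ΔY = −(0.034678)·(574.1) + (-0.999399)·(642.9) = -662.42 m.
ΔN = −sin φ cos λ·ΔX − sin φ sin λ·ΔY + cos φ·ΔZ = −(-0.709926)(-0.999399)(574.1) − (-0.709926)(0.034678)(642.9) + (0.704276)(-503.9) = -746.38 m.
Horizontal magnitude = √(ΔE² + ΔN²) = √((-662.42)² + (-746.38)²) = 997.94 m.

997.9 m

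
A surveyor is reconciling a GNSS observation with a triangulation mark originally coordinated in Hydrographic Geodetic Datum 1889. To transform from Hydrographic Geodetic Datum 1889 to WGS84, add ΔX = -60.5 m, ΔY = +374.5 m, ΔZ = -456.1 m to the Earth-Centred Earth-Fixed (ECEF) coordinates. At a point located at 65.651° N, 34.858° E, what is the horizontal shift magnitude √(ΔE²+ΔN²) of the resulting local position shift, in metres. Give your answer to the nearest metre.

The local east axis at (φ, λ) is (−sin λ, cos λ, 0), so ΔE = −sin(34.858°)·(-60.5) + cos(34.858°)·374.5 = 341.88 m.
The local north axis is (−sin φ cos λ, −sin φ sin λ, cos φ), giving ΔN = 45.229 − 195.004 − 188.047 = -337.82 m.
Horizontal magnitude = √(ΔE² + ΔN²) = √(341.88² + (-337.82)²) = 480.63 m.

481 m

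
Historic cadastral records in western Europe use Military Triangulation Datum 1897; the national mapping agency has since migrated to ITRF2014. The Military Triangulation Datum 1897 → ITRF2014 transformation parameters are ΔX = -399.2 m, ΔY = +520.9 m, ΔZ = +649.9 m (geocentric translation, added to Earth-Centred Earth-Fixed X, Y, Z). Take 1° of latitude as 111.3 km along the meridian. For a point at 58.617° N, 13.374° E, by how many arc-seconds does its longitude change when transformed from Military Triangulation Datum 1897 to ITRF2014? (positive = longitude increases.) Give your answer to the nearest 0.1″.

sin φ = 0.853705, cos φ = 0.520756, sin λ = 0.231306, cos λ = 0.972881.
East component: ΔE = −sin λ·ΔX + cos λ·ΔY = −(0.231306)(-399.2) + (0.972881)(520.9) = 599.11 m.
1° of latitude spans 111300 m; at latitude φ, 1° of longitude spans that × cos φ = 57960.2 m, so Δλ = 599.11 / 57960.2 × 3600 = 37.212″.

Δλ = 37.2″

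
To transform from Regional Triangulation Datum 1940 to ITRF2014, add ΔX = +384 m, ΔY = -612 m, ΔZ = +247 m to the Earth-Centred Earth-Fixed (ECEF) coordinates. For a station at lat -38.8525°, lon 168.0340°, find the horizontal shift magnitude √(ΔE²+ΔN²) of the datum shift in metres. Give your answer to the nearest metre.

533 m

The local east axis at (φ, λ) is (−sin λ, cos λ, 0), so ΔE = −sin(168.0340°)·384 + cos(168.0340°)·(-612) = 519.09 m.
The local north axis is (−sin φ cos λ, −sin φ sin λ, cos φ), giving ΔN = -235.656 − 79.598 + 192.355 = -122.90 m.
Horizontal magnitude = √(ΔE² + ΔN²) = √(519.09² + (-122.90)²) = 533.44 m.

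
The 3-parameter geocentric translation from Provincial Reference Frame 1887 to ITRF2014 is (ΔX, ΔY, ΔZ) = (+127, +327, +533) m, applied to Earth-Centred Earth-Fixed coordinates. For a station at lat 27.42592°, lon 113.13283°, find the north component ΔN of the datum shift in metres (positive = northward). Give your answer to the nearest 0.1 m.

At φ = 27.42592°, λ = 113.13283°: sin φ = 0.460601, cos φ = 0.887607, sin λ = 0.919597, cos λ = -0.392864.
ΔN = −sin φ cos λ·ΔX − sin φ sin λ·ΔY + cos φ·ΔZ = −(0.460601)(-0.392864)(127) − (0.460601)(0.919597)(327) + (0.887607)(533) = 357.57 m.

ΔN = 357.6 m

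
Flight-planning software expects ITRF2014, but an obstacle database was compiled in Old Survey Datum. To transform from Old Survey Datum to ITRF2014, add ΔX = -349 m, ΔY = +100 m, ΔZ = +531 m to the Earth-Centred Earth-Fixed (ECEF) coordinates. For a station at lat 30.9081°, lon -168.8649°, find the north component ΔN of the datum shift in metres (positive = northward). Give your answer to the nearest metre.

The local north axis is (−sin φ cos λ, −sin φ sin λ, cos φ), giving ΔN = -175.893 + 9.920 + 455.594 = 289.62 m.

ΔN = 290 m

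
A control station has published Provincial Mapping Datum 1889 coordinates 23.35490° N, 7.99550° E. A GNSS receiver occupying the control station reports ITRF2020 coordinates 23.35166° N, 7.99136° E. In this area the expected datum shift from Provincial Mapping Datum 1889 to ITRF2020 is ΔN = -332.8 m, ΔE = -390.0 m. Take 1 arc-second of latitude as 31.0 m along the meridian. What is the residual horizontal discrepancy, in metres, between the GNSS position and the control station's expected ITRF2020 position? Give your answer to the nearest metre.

45 m

Observed coordinate differences: Δφ = -0.00324°, Δλ = -0.00414°.
Converting to metres (1° lat = 111600 m, cos φ = 0.918067): observed ΔN = -361.6 m, observed ΔE = -424.2 m.
Subtracting the expected shift leaves a residual of -361.6 − (-332.8) = -28.8 m north and -424.2 − (-390.0) = -34.2 m east.
Residual distance = √((-28.8)² + (-34.2)²) = 44.7 m.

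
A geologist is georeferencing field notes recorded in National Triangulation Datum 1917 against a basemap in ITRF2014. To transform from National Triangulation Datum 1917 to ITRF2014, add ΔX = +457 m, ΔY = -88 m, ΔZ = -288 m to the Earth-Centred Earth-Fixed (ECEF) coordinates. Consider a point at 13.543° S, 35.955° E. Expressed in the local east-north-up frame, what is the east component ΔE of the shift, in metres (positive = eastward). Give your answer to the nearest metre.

ΔE = -340 m

The local east axis at (φ, λ) is (−sin λ, cos λ, 0), so ΔE = −sin(35.955°)·457 + cos(35.955°)·(-88) = -339.56 m.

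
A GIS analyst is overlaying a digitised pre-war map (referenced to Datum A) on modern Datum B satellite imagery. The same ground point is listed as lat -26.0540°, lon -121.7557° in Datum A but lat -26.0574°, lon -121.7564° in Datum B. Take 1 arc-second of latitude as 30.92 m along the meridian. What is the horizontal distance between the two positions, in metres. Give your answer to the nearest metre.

Δφ = -26.0574° − -26.0540° = -0.0034°; Δλ = -121.7564° − -121.7557° = -0.0007°.
1° of latitude = 3600 × 30.92 = 111312 m.
ΔN = Δφ × 111312 = -378.5 m; ΔE = Δλ × 111312 × cos(-26.0540°) = -0.0007 × 111312 × 0.898380 = -70.0 m.
Distance = √(ΔE² + ΔN²) = √((-70.0)² + (-378.5)²) = 384.9 m.

385 m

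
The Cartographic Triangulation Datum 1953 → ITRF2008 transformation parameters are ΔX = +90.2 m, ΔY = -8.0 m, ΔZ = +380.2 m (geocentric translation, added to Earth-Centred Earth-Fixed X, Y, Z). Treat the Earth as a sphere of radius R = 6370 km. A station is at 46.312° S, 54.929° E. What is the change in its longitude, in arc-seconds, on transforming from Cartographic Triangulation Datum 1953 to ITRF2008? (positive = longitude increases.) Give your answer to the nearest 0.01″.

sin φ = -0.723112, cos φ = 0.690731, sin λ = 0.818441, cos λ = 0.574591.
East component: ΔE = −sin λ·ΔX + cos λ·ΔY = −(0.818441)(90.2) + (0.574591)(-8.0) = -78.42 m.
1° of latitude spans πR/180 = 111177 m; at latitude φ, 1° of longitude spans that × cos φ = 76793.7 m, so Δλ = -78.42 / 76793.7 × 3600 = -3.676″.

Δλ = -3.68″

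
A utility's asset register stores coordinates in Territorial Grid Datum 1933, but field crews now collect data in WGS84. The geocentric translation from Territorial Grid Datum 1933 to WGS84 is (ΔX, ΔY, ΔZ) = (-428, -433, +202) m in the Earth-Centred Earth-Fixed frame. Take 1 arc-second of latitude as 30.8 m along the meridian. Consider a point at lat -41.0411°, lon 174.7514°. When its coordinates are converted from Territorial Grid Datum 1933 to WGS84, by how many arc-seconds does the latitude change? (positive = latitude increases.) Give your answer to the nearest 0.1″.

Δφ = 13.2″

sin φ = -0.656600, cos φ = 0.754239, sin λ = 0.091477, cos λ = -0.995807.
North component: ΔN = −sin φ cos λ·ΔX − sin φ sin λ·ΔY + cos φ·ΔZ = −(-0.656600)(-0.995807)(-428) − (-0.656600)(0.091477)(-433) + (0.754239)(202) = 406.20 m.
1° of latitude spans 3600 × 30.80 = 110880 m, so Δφ = 406.20 / 110880 × 3600 = 13.188″.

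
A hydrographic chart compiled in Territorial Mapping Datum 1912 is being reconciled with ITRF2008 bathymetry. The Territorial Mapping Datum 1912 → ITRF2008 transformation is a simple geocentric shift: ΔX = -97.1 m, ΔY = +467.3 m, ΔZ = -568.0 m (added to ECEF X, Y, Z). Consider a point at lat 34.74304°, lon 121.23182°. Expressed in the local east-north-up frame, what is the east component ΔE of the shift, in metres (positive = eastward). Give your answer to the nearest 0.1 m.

At φ = 34.74304°, λ = 121.23182°: sin φ = 0.569897, cos φ = 0.821716, sin λ = 0.855076, cos λ = -0.518502.
ΔE = −sin λ·ΔX + cos λ·ΔY = −(0.855076)·(-97.1) + (-0.518502)·(467.3) = -159.27 m.

ΔE = -159.3 m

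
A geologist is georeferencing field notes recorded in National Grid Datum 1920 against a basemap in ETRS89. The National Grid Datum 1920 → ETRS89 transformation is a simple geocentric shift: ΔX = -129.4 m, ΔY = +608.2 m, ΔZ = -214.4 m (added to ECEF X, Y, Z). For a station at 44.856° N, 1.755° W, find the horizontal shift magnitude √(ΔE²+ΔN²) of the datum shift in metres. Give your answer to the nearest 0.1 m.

605.8 m

The local east axis at (φ, λ) is (−sin λ, cos λ, 0), so ΔE = −sin(-1.755°)·(-129.4) + cos(-1.755°)·608.2 = 603.95 m.
The local north axis is (−sin φ cos λ, −sin φ sin λ, cos φ), giving ΔN = 91.227 + 13.138 − 151.984 = -47.62 m.
Horizontal magnitude = √(ΔE² + ΔN²) = √(603.95² + (-47.62)²) = 605.83 m.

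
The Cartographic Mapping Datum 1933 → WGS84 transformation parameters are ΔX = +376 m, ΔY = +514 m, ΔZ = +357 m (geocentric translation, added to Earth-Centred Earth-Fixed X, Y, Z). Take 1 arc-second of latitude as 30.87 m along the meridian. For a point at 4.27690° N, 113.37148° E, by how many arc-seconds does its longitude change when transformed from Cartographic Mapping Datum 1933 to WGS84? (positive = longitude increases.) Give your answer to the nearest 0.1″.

Δλ = -17.8″

sin φ = 0.074577, cos φ = 0.997215, sin λ = 0.917952, cos λ = -0.396691.
East component: ΔE = −sin λ·ΔX + cos λ·ΔY = −(0.917952)(376) + (-0.396691)(514) = -549.05 m.
1° of latitude spans 3600 × 30.87 = 111132 m; at latitude φ, 1° of longitude spans that × cos φ = 110822.5 m, so Δλ = -549.05 / 110822.5 × 3600 = -17.836″.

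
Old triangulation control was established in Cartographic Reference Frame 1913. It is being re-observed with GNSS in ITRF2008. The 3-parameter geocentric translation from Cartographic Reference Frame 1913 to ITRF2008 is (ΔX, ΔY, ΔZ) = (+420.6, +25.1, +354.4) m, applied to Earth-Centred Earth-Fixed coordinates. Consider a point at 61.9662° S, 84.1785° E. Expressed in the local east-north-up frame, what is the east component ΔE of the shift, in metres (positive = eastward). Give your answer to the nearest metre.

ΔE = -416 m

The local east axis at (φ, λ) is (−sin λ, cos λ, 0), so ΔE = −sin(84.1785°)·420.6 + cos(84.1785°)·25.1 = -415.88 m.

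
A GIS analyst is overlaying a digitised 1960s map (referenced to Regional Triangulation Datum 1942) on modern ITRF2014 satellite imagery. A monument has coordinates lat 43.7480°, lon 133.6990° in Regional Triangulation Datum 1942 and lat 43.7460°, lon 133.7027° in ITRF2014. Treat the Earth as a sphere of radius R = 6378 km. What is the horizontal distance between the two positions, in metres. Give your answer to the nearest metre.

372 m

Δφ = 43.7460° − 43.7480° = -0.0020°; Δλ = 133.7027° − 133.6990° = +0.0037°.
1° along a meridian = πR/180 = 111317 m.
ΔN = Δφ × 111317 = -222.6 m; ΔE = Δλ × 111317 × cos(43.7480°) = +0.0037 × 111317 × 0.722388 = 297.5 m.
Distance = √(ΔE² + ΔN²) = √(297.5² + (-222.6)²) = 371.6 m.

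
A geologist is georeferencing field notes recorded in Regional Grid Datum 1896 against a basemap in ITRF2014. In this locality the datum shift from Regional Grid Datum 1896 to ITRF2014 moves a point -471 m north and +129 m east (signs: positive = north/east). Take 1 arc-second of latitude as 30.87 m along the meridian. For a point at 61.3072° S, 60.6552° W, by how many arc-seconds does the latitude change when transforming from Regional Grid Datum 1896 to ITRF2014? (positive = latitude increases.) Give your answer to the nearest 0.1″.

1″ of latitude = 30.87 m, so Δφ = -471.0 / 30.87 = -15.258″.

Δφ = -15.3″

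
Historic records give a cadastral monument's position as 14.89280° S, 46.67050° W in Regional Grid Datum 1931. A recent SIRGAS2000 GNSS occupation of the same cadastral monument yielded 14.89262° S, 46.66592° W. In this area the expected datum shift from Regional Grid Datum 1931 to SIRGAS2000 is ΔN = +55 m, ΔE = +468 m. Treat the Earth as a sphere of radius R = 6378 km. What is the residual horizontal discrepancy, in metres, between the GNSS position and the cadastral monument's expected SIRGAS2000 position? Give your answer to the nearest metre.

Observed coordinate differences: Δφ = +0.00018°, Δλ = +0.00458°.
Converting to metres (1° lat = 111317 m, cos φ = 0.966408): observed ΔN = 20.0 m, observed ΔE = 492.7 m.
Subtracting the expected shift leaves a residual of 20.0 − (55) = -35.0 m north and 492.7 − (468) = 24.7 m east.
Residual distance = √((-35.0)² + 24.7²) = 42.8 m.

43 m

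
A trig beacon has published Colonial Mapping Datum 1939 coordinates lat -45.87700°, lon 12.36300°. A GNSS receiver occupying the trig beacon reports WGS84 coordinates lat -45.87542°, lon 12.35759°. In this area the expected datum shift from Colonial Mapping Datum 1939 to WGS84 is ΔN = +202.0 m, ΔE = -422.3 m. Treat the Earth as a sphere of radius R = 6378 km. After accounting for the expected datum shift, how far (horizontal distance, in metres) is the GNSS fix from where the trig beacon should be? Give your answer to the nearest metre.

26 m

Observed coordinate differences: Δφ = +0.00158°, Δλ = -0.00541°.
Converting to metres (1° lat = 111317 m, cos φ = 0.696201): observed ΔN = 175.9 m, observed ΔE = -419.3 m.
Subtracting the expected shift leaves a residual of 175.9 − (202.0) = -26.1 m north and -419.3 − (-422.3) = 3.0 m east.
Residual distance = √((-26.1)² + 3.0²) = 26.3 m.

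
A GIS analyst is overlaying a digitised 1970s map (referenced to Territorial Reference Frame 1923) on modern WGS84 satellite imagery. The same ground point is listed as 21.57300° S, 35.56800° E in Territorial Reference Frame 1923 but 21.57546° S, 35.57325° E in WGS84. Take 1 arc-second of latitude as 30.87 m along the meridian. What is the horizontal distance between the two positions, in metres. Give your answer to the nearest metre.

Δφ = -21.57546° − -21.57300° = -0.00246°; Δλ = 35.57325° − 35.56800° = +0.00525°.
1° of latitude = 3600 × 30.87 = 111132 m.
ΔN = Δφ × 111132 = -273.4 m; ΔE = Δλ × 111132 × cos(-21.57300°) = +0.00525 × 111132 × 0.929950 = 542.6 m.
Distance = √(ΔE² + ΔN²) = √(542.6² + (-273.4)²) = 607.6 m.

608 m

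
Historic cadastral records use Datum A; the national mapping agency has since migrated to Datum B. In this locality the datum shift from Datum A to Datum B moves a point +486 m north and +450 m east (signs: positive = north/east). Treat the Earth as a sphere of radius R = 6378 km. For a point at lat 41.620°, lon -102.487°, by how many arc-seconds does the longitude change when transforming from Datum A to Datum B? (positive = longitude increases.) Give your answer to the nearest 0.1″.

Δλ = 19.5″

At latitude 41.620°, cos φ = 0.747566.
One radian of longitude at latitude φ spans R cos φ, so Δλ = ΔE / (R cos φ) = 450.0 / (6378000 × 0.747566) = 9.4380e-05 rad = 19.467″.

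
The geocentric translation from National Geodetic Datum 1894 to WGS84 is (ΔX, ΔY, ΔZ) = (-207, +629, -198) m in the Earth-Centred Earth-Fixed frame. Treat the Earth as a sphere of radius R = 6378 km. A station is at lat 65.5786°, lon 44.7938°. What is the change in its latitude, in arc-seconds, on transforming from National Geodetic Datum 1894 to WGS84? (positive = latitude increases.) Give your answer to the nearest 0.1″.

sin φ = 0.910529, cos φ = 0.413445, sin λ = 0.704557, cos λ = 0.709647.
North component: ΔN = −sin φ cos λ·ΔX − sin φ sin λ·ΔY + cos φ·ΔZ = −(0.910529)(0.709647)(-207) − (0.910529)(0.704557)(629) + (0.413445)(-198) = -351.62 m.
1° of latitude spans πR/180 = 111317 m, so Δφ = -351.62 / 111317 × 3600 = -11.372″.

Δφ = -11.4″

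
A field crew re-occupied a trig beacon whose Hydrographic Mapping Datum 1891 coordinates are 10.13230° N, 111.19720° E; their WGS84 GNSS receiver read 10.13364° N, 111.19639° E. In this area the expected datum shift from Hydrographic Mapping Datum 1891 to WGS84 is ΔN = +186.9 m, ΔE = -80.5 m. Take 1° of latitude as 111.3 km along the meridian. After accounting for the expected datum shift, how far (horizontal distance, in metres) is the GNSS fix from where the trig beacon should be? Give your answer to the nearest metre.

Observed coordinate differences: Δφ = +0.00134°, Δλ = -0.00081°.
Converting to metres (1° lat = 111300 m, cos φ = 0.984404): observed ΔN = 149.1 m, observed ΔE = -88.7 m.
Subtracting the expected shift leaves a residual of 149.1 − (186.9) = -37.8 m north and -88.7 − (-80.5) = -8.2 m east.
Residual distance = √((-37.8)² + (-8.2)²) = 38.6 m.

39 m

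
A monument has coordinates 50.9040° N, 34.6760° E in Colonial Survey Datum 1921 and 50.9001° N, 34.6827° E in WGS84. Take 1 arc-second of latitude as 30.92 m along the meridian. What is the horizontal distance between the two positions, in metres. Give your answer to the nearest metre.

Δφ = 50.9001° − 50.9040° = -0.0039°; Δλ = 34.6827° − 34.6760° = +0.0067°.
1° of latitude = 3600 × 30.92 = 111312 m.
ΔN = Δφ × 111312 = -434.1 m; ΔE = Δλ × 111312 × cos(50.9040°) = +0.0067 × 111312 × 0.630622 = 470.3 m.
Distance = √(ΔE² + ΔN²) = √(470.3² + (-434.1)²) = 640.0 m.

640 m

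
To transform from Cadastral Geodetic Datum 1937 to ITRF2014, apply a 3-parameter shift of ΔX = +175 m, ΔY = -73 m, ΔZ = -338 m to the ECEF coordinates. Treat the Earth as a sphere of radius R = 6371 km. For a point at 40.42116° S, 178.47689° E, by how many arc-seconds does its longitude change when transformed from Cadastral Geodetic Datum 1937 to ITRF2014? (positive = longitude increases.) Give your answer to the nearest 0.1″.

sin φ = -0.648401, cos φ = 0.761299, sin λ = 0.026580, cos λ = -0.999647.
East component: ΔE = −sin λ·ΔX + cos λ·ΔY = −(0.026580)(175) + (-0.999647)(-73) = 68.32 m.
1° of latitude spans πR/180 = 111195 m; at latitude φ, 1° of longitude spans that × cos φ = 84652.6 m, so Δλ = 68.32 / 84652.6 × 3600 = 2.906″.

Δλ = 2.9″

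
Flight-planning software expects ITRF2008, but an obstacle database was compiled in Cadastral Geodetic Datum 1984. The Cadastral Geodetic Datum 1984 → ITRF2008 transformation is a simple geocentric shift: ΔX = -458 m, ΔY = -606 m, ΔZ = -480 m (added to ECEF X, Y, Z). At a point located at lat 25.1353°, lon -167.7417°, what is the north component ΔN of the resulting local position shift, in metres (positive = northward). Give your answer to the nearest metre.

ΔN = -679 m

At φ = 25.1353°, λ = -167.7417°: sin φ = 0.424757, cos φ = 0.905307, sin λ = -0.212319, cos λ = -0.977200.
ΔN = −sin φ cos λ·ΔX − sin φ sin λ·ΔY + cos φ·ΔZ = −(0.424757)(-0.977200)(-458) − (0.424757)(-0.212319)(-606) + (0.905307)(-480) = -679.30 m.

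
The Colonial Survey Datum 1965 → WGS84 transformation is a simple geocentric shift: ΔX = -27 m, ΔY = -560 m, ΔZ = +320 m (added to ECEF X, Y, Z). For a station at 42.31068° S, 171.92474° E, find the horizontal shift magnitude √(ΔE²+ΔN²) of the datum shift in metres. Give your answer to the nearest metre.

594 m

The local east axis at (φ, λ) is (−sin λ, cos λ, 0), so ΔE = −sin(171.92474°)·(-27) + cos(171.92474°)·(-560) = 558.24 m.
The local north axis is (−sin φ cos λ, −sin φ sin λ, cos φ), giving ΔN = 17.995 − 52.954 + 236.642 = 201.68 m.
Horizontal magnitude = √(ΔE² + ΔN²) = √(558.24² + 201.68²) = 593.56 m.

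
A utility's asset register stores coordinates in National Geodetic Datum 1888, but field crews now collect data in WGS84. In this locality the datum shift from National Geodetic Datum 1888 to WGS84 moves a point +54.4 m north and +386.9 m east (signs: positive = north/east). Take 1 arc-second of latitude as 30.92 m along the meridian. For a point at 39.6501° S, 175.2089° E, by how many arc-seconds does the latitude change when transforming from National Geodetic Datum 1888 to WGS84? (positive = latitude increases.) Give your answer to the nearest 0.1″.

1″ of latitude = 30.92 m, so Δφ = 54.4 / 30.92 = 1.759″.

Δφ = 1.8″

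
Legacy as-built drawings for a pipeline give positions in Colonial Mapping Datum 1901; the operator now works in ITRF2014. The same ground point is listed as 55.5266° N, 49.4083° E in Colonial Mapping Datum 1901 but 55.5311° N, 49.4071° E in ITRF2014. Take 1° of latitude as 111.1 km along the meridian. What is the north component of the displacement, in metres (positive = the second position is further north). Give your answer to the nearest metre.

Δφ = 55.5311° − 55.5266° = +0.0045°; Δλ = 49.4071° − 49.4083° = -0.0012°.
ΔN = Δφ × 111100 = 500.0 m; ΔE = Δλ × 111100 × cos(55.5266°) = -0.0012 × 111100 × 0.566024 = -75.5 m.

ΔN = 500 m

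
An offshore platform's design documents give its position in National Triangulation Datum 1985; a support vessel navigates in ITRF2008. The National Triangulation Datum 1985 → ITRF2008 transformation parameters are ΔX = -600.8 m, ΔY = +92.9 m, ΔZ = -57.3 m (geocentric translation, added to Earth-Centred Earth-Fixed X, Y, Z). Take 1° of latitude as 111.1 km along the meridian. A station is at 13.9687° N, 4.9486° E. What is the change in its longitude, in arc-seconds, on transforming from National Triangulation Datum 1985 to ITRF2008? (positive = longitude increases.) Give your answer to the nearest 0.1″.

sin φ = 0.241392, cos φ = 0.970428, sin λ = 0.086262, cos λ = 0.996272.
East component: ΔE = −sin λ·ΔX + cos λ·ΔY = −(0.086262)(-600.8) + (0.996272)(92.9) = 144.38 m.
1° of latitude spans 111100 m; at latitude φ, 1° of longitude spans that × cos φ = 107814.5 m, so Δλ = 144.38 / 107814.5 × 3600 = 4.821″.

Δλ = 4.8″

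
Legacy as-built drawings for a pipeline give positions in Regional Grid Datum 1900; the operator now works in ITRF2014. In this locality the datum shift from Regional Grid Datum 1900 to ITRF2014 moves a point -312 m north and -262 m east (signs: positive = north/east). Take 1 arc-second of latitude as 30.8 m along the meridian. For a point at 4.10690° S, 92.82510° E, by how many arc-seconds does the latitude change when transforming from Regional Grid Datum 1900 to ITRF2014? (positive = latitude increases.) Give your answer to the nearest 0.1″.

1″ of latitude = 30.80 m, so Δφ = -312.0 / 30.80 = -10.130″.

Δφ = -10.1″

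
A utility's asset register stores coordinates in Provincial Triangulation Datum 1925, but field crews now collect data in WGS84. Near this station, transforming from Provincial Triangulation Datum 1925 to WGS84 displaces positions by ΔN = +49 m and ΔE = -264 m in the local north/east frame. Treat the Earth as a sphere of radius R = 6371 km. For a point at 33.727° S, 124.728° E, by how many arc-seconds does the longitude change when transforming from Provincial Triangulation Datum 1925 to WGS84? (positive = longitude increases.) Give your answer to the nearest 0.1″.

At latitude -33.727°, cos φ = 0.831693.
One radian of longitude at latitude φ spans R cos φ, so Δλ = ΔE / (R cos φ) = -264.0 / (6371000 × 0.831693) = -4.9823e-05 rad = -10.277″.

Δλ = -10.3″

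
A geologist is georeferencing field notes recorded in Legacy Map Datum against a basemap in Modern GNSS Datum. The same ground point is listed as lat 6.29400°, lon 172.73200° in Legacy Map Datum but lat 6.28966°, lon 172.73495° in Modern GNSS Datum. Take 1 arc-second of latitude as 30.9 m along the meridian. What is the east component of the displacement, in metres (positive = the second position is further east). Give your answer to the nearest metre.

Δφ = 6.28966° − 6.29400° = -0.00434°; Δλ = 172.73495° − 172.73200° = +0.00295°.
1° of latitude = 3600 × 30.90 = 111240 m.
ΔN = Δφ × 111240 = -482.8 m; ΔE = Δλ × 111240 × cos(6.29400°) = +0.00295 × 111240 × 0.993972 = 326.2 m.

ΔE = 326 m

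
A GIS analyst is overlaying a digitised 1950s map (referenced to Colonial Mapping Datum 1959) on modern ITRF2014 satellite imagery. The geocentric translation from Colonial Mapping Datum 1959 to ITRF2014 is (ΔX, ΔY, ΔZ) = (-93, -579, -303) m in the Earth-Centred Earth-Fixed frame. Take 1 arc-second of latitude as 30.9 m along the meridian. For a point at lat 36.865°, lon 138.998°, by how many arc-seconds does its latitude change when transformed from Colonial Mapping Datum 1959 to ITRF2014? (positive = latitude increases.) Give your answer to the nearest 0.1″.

Δφ = -1.8″

sin φ = 0.599932, cos φ = 0.800051, sin λ = 0.656085, cos λ = -0.754687.
North component: ΔN = −sin φ cos λ·ΔX − sin φ sin λ·ΔY + cos φ·ΔZ = −(0.599932)(-0.754687)(-93) − (0.599932)(0.656085)(-579) + (0.800051)(-303) = -56.62 m.
1° of latitude spans 3600 × 30.90 = 111240 m, so Δφ = -56.62 / 111240 × 3600 = -1.832″.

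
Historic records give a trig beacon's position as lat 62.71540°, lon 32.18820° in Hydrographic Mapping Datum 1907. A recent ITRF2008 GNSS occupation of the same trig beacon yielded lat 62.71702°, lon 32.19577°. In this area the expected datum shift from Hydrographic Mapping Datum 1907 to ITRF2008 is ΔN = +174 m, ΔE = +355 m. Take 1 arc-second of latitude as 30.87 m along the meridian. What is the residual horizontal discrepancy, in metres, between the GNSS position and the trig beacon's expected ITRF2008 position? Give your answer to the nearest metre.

31 m

Observed coordinate differences: Δφ = +0.00162°, Δλ = +0.00757°.
Converting to metres (1° lat = 111132 m, cos φ = 0.458411): observed ΔN = 180.0 m, observed ΔE = 385.6 m.
Subtracting the expected shift leaves a residual of 180.0 − (174) = 6.0 m north and 385.6 − (355) = 30.6 m east.
Residual distance = √(6.0² + 30.6²) = 31.2 m.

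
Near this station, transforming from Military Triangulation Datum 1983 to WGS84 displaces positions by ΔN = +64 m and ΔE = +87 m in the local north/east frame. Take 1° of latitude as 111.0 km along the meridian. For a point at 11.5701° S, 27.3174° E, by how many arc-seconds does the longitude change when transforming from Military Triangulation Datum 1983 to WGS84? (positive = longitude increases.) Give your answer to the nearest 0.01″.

Δλ = 2.88″

At latitude -11.5701°, cos φ = 0.979680.
1° of longitude at this latitude = 111.0 × cos φ = 108.74 km, so Δλ = 87.0 / 108744.5 = 0.0008000° = 2.880″.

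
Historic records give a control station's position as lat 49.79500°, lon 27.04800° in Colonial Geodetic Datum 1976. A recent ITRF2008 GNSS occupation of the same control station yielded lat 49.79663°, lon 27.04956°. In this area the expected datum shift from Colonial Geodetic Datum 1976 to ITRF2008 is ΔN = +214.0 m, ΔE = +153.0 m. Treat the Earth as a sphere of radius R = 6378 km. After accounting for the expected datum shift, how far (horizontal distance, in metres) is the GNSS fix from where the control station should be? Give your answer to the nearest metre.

Observed coordinate differences: Δφ = +0.00163°, Δλ = +0.00156°.
Converting to metres (1° lat = 111317 m, cos φ = 0.645524): observed ΔN = 181.4 m, observed ΔE = 112.1 m.
Subtracting the expected shift leaves a residual of 181.4 − (214.0) = -32.6 m north and 112.1 − (153.0) = -40.9 m east.
Residual distance = √((-32.6)² + (-40.9)²) = 52.3 m.

52 m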